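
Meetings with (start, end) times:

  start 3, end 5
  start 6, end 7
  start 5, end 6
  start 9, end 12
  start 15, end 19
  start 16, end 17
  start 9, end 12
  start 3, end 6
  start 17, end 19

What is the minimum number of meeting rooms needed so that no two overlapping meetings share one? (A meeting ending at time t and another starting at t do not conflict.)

Count concurrent intervals with a sweep; the peak is the room count.
Events (time:±→running): 3:+→1 3:+→2 … peak 2.

2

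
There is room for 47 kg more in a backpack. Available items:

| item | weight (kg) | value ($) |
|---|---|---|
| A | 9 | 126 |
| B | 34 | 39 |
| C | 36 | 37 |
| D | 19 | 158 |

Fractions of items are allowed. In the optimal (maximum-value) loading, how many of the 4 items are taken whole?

2

Greedy by value/weight ratio, highest first.
Ratios (sorted): A 14.00, D 8.32, B 1.15, C 1.03
take A (9 @ 126); take D (19 @ 158); take 19/34 of B → 21.79. Capacity used 47/47.
2 item(s) taken whole; one partial (take 19/34 of B).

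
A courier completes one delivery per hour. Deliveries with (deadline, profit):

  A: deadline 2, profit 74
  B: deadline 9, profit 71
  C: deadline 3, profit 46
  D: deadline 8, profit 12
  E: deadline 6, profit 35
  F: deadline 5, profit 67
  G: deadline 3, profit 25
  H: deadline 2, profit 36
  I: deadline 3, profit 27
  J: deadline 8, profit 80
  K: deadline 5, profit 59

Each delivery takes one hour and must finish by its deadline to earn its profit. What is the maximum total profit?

Take jobs in profit order; each goes to the latest open slot no later than its deadline.
By profit: J(d8,80), A(d2,74), B(d9,71), F(d5,67), K(d5,59), C(d3,46), H(d2,36), E(d6,35), I(d3,27), G(d3,25), D(d8,12)
J→slot 8; A→slot 2; B→slot 9; F→slot 5; K→slot 4; C→slot 3; H→slot 1; E→slot 6; I skipped; G skipped; D→slot 7.
Profit = 36 + 74 + 46 + 59 + 67 + 35 + 12 + 80 + 71 = 480

480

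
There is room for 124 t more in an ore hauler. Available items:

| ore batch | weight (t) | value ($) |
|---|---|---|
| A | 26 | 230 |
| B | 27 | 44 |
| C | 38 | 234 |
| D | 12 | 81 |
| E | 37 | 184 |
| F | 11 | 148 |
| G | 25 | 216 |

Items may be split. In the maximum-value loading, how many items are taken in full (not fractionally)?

5

Ratios (sorted): F 13.45, A 8.85, G 8.64, D 6.75, C 6.16, E 4.97, B 1.63
take F (11 @ 148); take A (26 @ 230); take G (25 @ 216); take D (12 @ 81); take C (38 @ 234); take 12/37 of E → 59.68. Capacity used 124/124.
5 item(s) taken whole; one partial (take 12/37 of E).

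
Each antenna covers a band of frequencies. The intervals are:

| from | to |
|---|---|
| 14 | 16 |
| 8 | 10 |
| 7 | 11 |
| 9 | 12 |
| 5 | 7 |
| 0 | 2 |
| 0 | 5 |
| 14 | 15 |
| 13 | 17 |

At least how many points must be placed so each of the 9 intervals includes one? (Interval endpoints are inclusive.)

4

Sort by right endpoint; whenever an interval is uncovered, place a point at its right end.
Sorted: [0,2] [0,5] [5,7] [8,10] [7,11] [9,12] [14,15] [14,16] [13,17]
{[0,2],[0,5]} hit by 2; {[5,7]} hit by 7; {[8,10],[7,11],[9,12]} hit by 10; {[14,15],[14,16],[13,17]} hit by 15.
Points: 2, 7, 10, 15 (4 total).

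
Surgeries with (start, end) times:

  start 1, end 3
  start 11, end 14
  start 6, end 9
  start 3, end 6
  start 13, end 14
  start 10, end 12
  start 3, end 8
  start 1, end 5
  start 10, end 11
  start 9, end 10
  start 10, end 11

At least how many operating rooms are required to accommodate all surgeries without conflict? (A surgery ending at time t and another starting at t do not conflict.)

Events (time:±→running): 1:+→1 1:+→2 3:-→1 3:+→2 3:+→3 … peak 3.

3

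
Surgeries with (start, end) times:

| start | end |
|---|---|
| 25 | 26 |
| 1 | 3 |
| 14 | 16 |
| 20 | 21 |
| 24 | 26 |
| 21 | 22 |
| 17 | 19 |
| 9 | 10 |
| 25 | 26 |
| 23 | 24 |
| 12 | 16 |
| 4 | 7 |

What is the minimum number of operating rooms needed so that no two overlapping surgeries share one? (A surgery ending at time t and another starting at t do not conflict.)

3

The answer is the maximum number of intervals overlapping at any instant.
Events (time:±→running): 1:+→1 3:-→0 4:+→1 7:-→0 9:+→1 10:-→0 12:+→1 14:+→2 16:-→1 16:-→0 17:+→1 19:-→0 20:+→1 21:-→0 21:+→1 22:-→0 23:+→1 24:-→0 24:+→1 25:+→2 25:+→3 … peak 3.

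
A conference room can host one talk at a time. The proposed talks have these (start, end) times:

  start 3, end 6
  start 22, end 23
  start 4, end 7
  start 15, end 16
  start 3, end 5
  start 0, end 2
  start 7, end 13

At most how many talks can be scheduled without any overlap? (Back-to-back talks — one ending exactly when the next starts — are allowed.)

By end time: (0,2), (3,5), (3,6), (4,7), (7,13), (15,16), (22,23).
Pick (0,2); next start ≥ 2 → (3,5); next start ≥ 5 → (7,13); next start ≥ 13 → (15,16); next start ≥ 16 → (22,23).
Selected 5 talks.

5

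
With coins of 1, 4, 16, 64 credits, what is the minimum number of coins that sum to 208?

4

Greedy: take as many of the largest coin as possible, then repeat with the remainder.
208 = 3×64 + 1×16
Total coins = 3 + 1 = 4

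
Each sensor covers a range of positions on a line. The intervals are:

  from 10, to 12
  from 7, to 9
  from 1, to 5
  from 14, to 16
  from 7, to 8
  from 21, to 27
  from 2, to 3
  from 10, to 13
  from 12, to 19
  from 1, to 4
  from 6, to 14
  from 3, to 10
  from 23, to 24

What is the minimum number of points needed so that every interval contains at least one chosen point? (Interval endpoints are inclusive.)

5

Process intervals by earliest right end; each time one isn't hit yet, stab at its right endpoint.
Sorted: [2,3] [1,4] [1,5] [7,8] [7,9] [3,10] [10,12] [10,13] [6,14] [14,16] [12,19] [23,24] [21,27]
{[2,3],[1,4],[1,5]} hit by 3; {[7,8],[7,9],[3,10]} hit by 8; {[10,12],[10,13],[6,14]} hit by 12; {[14,16],[12,19]} hit by 16; {[23,24],[21,27]} hit by 24.
Points: 3, 8, 12, 16, 24 (5 total).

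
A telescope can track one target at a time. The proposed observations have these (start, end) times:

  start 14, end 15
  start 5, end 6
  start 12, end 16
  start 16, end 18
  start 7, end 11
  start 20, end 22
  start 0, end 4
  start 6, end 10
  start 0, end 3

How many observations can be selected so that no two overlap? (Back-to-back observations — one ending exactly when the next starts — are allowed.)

6

Sorted by end: (0,3)  (0,4)  (5,6)  (6,10)  (7,11)  (14,15)  (12,16)  (16,18)  (20,22)
take (0,3); take (5,6); take (6,10); skip (7,11); take (14,15); take (16,18); take (20,22).
Selected 6 observations.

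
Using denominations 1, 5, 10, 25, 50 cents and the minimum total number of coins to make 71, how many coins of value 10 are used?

71 − 1×50→21 − 2×10→1 − 1×1→0
Count of 10: 2

2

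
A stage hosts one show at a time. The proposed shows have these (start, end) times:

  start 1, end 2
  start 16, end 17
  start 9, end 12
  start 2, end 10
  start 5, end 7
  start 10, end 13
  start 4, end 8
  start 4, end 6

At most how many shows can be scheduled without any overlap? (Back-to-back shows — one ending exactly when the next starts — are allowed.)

By end time: (1,2), (4,6), (5,7), (4,8), (2,10), (9,12), (10,13), (16,17).
Pick (1,2); next start ≥ 2 → (4,6); next start ≥ 6 → (9,12); next start ≥ 12 → (16,17).
Selected 4 shows.

4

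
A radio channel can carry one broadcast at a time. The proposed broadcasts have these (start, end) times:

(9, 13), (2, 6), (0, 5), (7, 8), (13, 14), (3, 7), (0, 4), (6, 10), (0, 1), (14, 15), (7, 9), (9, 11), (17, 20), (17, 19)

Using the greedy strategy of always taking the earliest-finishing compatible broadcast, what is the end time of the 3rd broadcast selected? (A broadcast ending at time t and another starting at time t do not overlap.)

8

By end time: (0,1), (0,4), (0,5), (2,6), (3,7), (7,8), (7,9), (6,10), (9,11), (9,13), (13,14), (14,15), (17,19), (17,20).
Pick (0,1); next start ≥ 1 → (2,6); next start ≥ 6 → (7,8); next start ≥ 8 → (9,11); next start ≥ 11 → (13,14); next start ≥ 14 → (14,15); next start ≥ 15 → (17,19).
Selected: (0,1) (2,6) (7,8) (9,11) (13,14) (14,15) (17,19)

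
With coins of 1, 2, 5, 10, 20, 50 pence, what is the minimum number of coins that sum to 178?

Greedy: take as many of the largest coin as possible, then repeat with the remainder.
178 = 3×50 + 1×20 + 1×5 + 1×2 + 1×1
Total coins = 3 + 1 + 1 + 1 + 1 = 7

7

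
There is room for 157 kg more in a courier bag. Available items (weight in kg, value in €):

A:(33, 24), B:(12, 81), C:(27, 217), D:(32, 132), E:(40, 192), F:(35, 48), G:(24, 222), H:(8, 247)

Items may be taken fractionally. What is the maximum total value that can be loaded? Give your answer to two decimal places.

Greedy by value/weight ratio, highest first.
Ratios (sorted): H 30.88, G 9.25, C 8.04, B 6.75, E 4.80, D 4.12, F 1.37, A 0.73
take H (8 @ 247); take G (24 @ 222); take C (27 @ 217); take B (12 @ 81); take E (40 @ 192); take D (32 @ 132); take 14/35 of F → 19.20. Capacity used 157/157.
Total value = 1110.20

1110.20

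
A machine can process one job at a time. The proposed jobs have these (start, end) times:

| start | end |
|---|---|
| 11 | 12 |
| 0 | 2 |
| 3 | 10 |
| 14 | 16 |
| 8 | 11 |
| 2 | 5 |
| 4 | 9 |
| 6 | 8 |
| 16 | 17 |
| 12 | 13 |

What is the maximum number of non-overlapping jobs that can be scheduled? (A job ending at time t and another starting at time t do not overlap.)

8

By end time: (0,2), (2,5), (6,8), (4,9), (3,10), (8,11), (11,12), (12,13), (14,16), (16,17).
Pick (0,2); next start ≥ 2 → (2,5); next start ≥ 5 → (6,8); next start ≥ 8 → (8,11); next start ≥ 11 → (11,12); next start ≥ 12 → (12,13); next start ≥ 13 → (14,16); next start ≥ 16 → (16,17).
Selected 8 jobs.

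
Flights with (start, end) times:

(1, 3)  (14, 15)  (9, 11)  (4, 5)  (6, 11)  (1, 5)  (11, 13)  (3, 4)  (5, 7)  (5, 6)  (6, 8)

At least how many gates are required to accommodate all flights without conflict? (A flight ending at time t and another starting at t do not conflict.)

3

Count concurrent intervals with a sweep; the peak is the room count.
Events (time:±→running): 1:+→1 1:+→2 3:-→1 3:+→2 4:-→1 4:+→2 5:-→1 5:-→0 5:+→1 5:+→2 6:-→1 6:+→2 6:+→3 … peak 3.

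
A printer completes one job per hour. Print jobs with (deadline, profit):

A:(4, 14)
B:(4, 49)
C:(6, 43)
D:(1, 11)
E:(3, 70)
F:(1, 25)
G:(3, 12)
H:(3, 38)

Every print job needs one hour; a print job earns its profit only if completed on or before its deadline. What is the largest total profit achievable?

Sort by profit descending; place each in the latest free slot ≤ its deadline.
By profit: E(d3,70), B(d4,49), C(d6,43), H(d3,38), F(d1,25), A(d4,14), G(d3,12), D(d1,11)
E→slot 3; B→slot 4; C→slot 6; H→slot 2; F→slot 1; A skipped; G skipped; D skipped.
Profit = 25 + 38 + 70 + 49 + 43 = 225

225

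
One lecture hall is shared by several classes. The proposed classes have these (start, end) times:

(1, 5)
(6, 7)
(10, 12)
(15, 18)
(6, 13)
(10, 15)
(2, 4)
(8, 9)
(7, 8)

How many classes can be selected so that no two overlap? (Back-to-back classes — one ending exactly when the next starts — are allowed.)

6

Order by finish time; keep every interval that doesn't clash with the previous kept one.
By end time: (2,4), (1,5), (6,7), (7,8), (8,9), (10,12), (6,13), (10,15), (15,18).
Pick (2,4); next start ≥ 4 → (6,7); next start ≥ 7 → (7,8); next start ≥ 8 → (8,9); next start ≥ 9 → (10,12); next start ≥ 12 → (15,18).
Selected 6 classes.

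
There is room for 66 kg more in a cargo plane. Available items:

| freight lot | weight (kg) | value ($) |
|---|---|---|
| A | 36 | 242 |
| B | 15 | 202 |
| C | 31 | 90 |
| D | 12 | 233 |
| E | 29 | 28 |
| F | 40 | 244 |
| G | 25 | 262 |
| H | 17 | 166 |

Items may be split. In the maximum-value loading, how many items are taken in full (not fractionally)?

Sort by value per unit weight and fill in that order.
Ratios (sorted): D 19.42, B 13.47, G 10.48, H 9.76, A 6.72, F 6.10, C 2.90, E 0.97
take D (12 @ 233); take B (15 @ 202); take G (25 @ 262); take 14/17 of H → 136.71. Capacity used 66/66.
3 item(s) taken whole; one partial (take 14/17 of H).

3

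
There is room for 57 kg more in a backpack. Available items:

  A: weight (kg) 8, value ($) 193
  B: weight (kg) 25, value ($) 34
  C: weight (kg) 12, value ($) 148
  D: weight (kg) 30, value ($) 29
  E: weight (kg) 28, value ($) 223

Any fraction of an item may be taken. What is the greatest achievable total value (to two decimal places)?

576.24

Ratios (sorted): A 24.12, C 12.33, E 7.96, B 1.36, D 0.97
take A (8 @ 193); take C (12 @ 148); take E (28 @ 223); take 9/25 of B → 12.24. Capacity used 57/57.
Total value = 576.24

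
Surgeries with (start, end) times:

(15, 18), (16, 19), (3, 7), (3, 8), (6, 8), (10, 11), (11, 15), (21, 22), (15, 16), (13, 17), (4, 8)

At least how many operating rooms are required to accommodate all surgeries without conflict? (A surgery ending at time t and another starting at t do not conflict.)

4

Count concurrent intervals with a sweep; the peak is the room count.
starts: [3, 3, 4, 6, 10, 11, 13, 15, 15, 16, 21]
ends:   [7, 8, 8, 8, 11, 15, 16, 17, 18, 19, 22]
s3→1 s3→2 s4→3 s6→4  — peak 4.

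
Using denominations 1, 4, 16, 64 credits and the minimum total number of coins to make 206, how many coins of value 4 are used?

206 = 3×64 + 3×4 + 2×1
Count of 4: 3

3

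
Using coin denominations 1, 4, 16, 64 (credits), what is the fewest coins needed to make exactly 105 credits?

Greedy: take as many of the largest coin as possible, then repeat with the remainder.
105 − 1×64→41 − 2×16→9 − 2×4→1 − 1×1→0
Total coins = 1 + 2 + 2 + 1 = 6

6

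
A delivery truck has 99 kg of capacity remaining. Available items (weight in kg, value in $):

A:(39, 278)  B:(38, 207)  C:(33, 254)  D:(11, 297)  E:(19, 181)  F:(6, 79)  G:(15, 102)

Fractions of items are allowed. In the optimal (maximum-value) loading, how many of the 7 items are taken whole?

Ratios (sorted): D 27.00, F 13.17, E 9.53, C 7.70, A 7.13, G 6.80, B 5.45
take D (11 @ 297); take F (6 @ 79); take E (19 @ 181); take C (33 @ 254); take 30/39 of A → 213.85. Capacity used 99/99.
4 item(s) taken whole; one partial (take 30/39 of A).

4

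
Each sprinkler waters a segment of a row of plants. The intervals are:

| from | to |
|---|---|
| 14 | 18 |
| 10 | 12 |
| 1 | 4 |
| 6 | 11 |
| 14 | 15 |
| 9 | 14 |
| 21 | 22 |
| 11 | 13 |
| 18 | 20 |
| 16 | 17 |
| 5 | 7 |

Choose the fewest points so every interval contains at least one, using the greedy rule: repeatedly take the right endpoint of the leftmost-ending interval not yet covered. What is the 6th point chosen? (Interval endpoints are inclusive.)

20

Sort by right endpoint; whenever an interval is uncovered, place a point at its right end.
By right end: [1,4]  [5,7]  [6,11]  [10,12]  [11,13]  [9,14]  [14,15]  [16,17]  [14,18]  [18,20]  [21,22]
[1,4] uncovered → point at 4; [5,7] uncovered → point at 7; [10,12] uncovered → point at 12; [14,15] uncovered → point at 15; [16,17] uncovered → point at 17; [18,20] uncovered → point at 20; [21,22] uncovered → point at 22.
Points: 4, 7, 12, 15, 17, 20, 22 (7 total).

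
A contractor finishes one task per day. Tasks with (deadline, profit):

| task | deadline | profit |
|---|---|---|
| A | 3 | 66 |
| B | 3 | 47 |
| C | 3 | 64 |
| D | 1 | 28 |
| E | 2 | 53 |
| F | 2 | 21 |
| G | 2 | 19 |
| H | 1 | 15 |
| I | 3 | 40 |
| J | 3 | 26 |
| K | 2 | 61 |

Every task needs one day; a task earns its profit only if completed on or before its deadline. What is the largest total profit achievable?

191

Sort by profit descending; place each in the latest free slot ≤ its deadline.
By profit: A(d3,66), C(d3,64), K(d2,61), E(d2,53), B(d3,47), I(d3,40), D(d1,28), J(d3,26), F(d2,21), G(d2,19), H(d1,15)
A→slot 3; C→slot 2; K→slot 1; E skipped; B skipped; I skipped; D skipped; J skipped; F skipped; G skipped; H skipped.
Profit = 61 + 64 + 66 = 191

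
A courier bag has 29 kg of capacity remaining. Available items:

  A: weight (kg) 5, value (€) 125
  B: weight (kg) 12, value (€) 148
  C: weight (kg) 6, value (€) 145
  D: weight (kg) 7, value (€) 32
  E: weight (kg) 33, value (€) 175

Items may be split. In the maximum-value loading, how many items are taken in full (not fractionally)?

3

Order: A (125/5=25.00) > C (145/6=24.17) > B (148/12=12.33) > E (175/33=5.30) > D (32/7=4.57)
Fill: take A (5 @ 125) → take C (6 @ 145) → take B (12 @ 148) → take 6/33 of E → 31.82; 29/29 used.
3 item(s) taken whole; one partial (take 6/33 of E).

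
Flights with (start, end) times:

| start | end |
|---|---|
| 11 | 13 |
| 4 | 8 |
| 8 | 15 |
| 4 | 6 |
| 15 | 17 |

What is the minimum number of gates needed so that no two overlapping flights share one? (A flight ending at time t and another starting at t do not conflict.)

2

Count concurrent intervals with a sweep; the peak is the room count.
starts: [4, 4, 8, 11, 15]
ends:   [6, 8, 13, 15, 17]
s4→1 s4→2  — peak 2.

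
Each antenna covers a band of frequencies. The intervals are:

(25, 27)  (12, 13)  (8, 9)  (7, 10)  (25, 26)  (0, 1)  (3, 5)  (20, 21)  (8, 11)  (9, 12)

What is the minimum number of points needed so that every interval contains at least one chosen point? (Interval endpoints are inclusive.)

6

Sorted: [0,1] [3,5] [8,9] [7,10] [8,11] [9,12] [12,13] [20,21] [25,26] [25,27]
{[0,1]} hit by 1; {[3,5]} hit by 5; {[8,9],[7,10],[8,11],[9,12]} hit by 9; {[12,13]} hit by 13; {[20,21]} hit by 21; {[25,26],[25,27]} hit by 26.
Points: 1, 5, 9, 13, 21, 26 (6 total).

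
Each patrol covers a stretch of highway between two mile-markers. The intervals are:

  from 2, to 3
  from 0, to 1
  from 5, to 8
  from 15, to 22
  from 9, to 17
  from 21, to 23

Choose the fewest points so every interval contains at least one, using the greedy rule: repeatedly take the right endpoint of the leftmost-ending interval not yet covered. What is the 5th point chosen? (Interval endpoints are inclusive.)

23

Process intervals by earliest right end; each time one isn't hit yet, stab at its right endpoint.
Sorted: [0,1] [2,3] [5,8] [9,17] [15,22] [21,23]
{[0,1]} hit by 1; {[2,3]} hit by 3; {[5,8]} hit by 8; {[9,17],[15,22]} hit by 17; {[21,23]} hit by 23.
Points: 1, 3, 8, 17, 23 (5 total).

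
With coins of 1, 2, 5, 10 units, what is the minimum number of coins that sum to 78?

78 = 7×10 + 1×5 + 1×2 + 1×1
Total coins = 7 + 1 + 1 + 1 = 10

10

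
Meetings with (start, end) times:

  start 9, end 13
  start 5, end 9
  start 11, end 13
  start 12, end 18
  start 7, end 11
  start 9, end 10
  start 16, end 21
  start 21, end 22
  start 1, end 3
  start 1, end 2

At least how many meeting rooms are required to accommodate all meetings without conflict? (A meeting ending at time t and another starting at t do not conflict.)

3

The answer is the maximum number of intervals overlapping at any instant.
Events (time:±→running): 1:+→1 1:+→2 2:-→1 3:-→0 5:+→1 7:+→2 9:-→1 9:+→2 9:+→3 … peak 3.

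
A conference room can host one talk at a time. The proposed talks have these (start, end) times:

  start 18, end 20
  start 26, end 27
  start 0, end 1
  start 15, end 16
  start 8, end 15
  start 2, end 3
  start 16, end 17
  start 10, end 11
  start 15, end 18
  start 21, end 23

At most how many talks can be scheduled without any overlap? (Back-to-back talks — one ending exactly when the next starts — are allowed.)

Sort by end time and greedily take each interval whose start is ≥ the last chosen end.
By end time: (0,1), (2,3), (10,11), (8,15), (15,16), (16,17), (15,18), (18,20), (21,23), (26,27).
Pick (0,1); next start ≥ 1 → (2,3); next start ≥ 3 → (10,11); next start ≥ 11 → (15,16); next start ≥ 16 → (16,17); next start ≥ 17 → (18,20); next start ≥ 20 → (21,23); next start ≥ 23 → (26,27).
Selected 8 talks.

8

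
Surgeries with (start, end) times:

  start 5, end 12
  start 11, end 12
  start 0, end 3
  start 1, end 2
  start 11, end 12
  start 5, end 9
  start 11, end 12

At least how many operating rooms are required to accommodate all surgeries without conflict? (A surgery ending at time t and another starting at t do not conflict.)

Count concurrent intervals with a sweep; the peak is the room count.
Events (time:±→running): 0:+→1 1:+→2 2:-→1 3:-→0 5:+→1 5:+→2 9:-→1 11:+→2 11:+→3 11:+→4 … peak 4.

4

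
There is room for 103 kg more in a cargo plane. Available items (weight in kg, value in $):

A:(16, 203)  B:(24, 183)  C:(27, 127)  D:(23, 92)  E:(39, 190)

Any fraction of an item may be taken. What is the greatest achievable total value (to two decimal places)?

688.89

Sort by value per unit weight and fill in that order.
Ratios (sorted): A 12.69, B 7.62, E 4.87, C 4.70, D 4.00
take A (16 @ 203); take B (24 @ 183); take E (39 @ 190); take 24/27 of C → 112.89. Capacity used 103/103.
Total value = 688.89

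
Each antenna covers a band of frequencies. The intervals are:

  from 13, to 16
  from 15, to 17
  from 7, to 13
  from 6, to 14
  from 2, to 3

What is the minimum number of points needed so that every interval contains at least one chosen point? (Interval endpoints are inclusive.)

Process intervals by earliest right end; each time one isn't hit yet, stab at its right endpoint.
By right end: [2,3]  [7,13]  [6,14]  [13,16]  [15,17]
[2,3] uncovered → point at 3; [7,13] uncovered → point at 13; [15,17] uncovered → point at 17.
Points: 3, 13, 17 (3 total).

3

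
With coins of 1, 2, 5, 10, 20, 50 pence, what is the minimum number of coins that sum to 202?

202 − 4×50→2 − 1×2→0
Total coins = 4 + 1 = 5

5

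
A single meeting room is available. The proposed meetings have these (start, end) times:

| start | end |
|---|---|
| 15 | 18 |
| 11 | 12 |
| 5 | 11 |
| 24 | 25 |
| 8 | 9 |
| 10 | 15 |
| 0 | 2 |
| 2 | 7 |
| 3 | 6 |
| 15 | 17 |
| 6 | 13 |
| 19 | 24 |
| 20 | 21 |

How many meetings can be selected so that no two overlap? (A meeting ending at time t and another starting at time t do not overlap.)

Order by finish time; keep every interval that doesn't clash with the previous kept one.
By end time: (0,2), (3,6), (2,7), (8,9), (5,11), (11,12), (6,13), (10,15), (15,17), (15,18), (20,21), (19,24), (24,25).
Pick (0,2); next start ≥ 2 → (3,6); next start ≥ 6 → (8,9); next start ≥ 9 → (11,12); next start ≥ 12 → (15,17); next start ≥ 17 → (20,21); next start ≥ 21 → (24,25).
Selected 7 meetings.

7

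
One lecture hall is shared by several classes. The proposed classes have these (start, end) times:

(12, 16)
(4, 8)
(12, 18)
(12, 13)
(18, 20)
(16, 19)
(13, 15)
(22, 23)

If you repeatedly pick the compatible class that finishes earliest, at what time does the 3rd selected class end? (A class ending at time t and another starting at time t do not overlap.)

Sort by end time and greedily take each interval whose start is ≥ the last chosen end.
By end time: (4,8), (12,13), (13,15), (12,16), (12,18), (16,19), (18,20), (22,23).
Pick (4,8); next start ≥ 8 → (12,13); next start ≥ 13 → (13,15); next start ≥ 15 → (16,19); next start ≥ 19 → (22,23).
Selected: (4,8) (12,13) (13,15) (16,19) (22,23)

15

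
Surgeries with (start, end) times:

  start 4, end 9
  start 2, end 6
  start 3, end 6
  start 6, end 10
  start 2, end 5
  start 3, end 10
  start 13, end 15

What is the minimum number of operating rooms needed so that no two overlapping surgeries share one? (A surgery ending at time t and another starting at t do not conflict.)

Count concurrent intervals with a sweep; the peak is the room count.
Events (time:±→running): 2:+→1 2:+→2 3:+→3 3:+→4 4:+→5 … peak 5.

5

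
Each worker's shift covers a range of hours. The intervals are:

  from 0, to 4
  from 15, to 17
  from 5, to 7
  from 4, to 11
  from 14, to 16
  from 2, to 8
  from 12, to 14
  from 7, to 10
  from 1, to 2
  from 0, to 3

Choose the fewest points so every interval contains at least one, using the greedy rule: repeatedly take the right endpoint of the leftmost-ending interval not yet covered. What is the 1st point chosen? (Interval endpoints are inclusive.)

2

Sort by right endpoint; whenever an interval is uncovered, place a point at its right end.
Sorted: [1,2] [0,3] [0,4] [5,7] [2,8] [7,10] [4,11] [12,14] [14,16] [15,17]
{[1,2],[0,3],[0,4]} hit by 2; {[5,7],[2,8],[7,10],[4,11]} hit by 7; {[12,14],[14,16]} hit by 14; {[15,17]} hit by 17.
Points: 2, 7, 14, 17 (4 total).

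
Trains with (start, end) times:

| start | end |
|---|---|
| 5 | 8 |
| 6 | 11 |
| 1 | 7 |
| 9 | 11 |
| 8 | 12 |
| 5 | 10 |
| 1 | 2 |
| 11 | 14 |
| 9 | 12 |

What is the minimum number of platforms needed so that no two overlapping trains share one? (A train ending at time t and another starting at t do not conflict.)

Count concurrent intervals with a sweep; the peak is the room count.
Events (time:±→running): 1:+→1 1:+→2 2:-→1 5:+→2 5:+→3 6:+→4 7:-→3 8:-→2 8:+→3 9:+→4 9:+→5 … peak 5.

5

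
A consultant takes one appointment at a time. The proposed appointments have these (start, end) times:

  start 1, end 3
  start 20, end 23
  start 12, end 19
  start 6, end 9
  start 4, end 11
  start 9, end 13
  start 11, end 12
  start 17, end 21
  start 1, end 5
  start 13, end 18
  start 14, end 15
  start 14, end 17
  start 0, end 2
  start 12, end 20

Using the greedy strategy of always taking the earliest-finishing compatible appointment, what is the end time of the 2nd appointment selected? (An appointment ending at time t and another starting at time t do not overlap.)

9

Order by finish time; keep every interval that doesn't clash with the previous kept one.
Sorted by end: (0,2)  (1,3)  (1,5)  (6,9)  (4,11)  (11,12)  (9,13)  (14,15)  (14,17)  (13,18)  (12,19)  (12,20)  (17,21)  (20,23)
take (0,2); take (6,9); take (11,12); take (14,15); skip (14,17); skip (12,20); take (17,21).
Selected: (0,2) (6,9) (11,12) (14,15) (17,21)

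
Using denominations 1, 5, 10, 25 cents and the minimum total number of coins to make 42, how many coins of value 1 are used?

2

Use the largest denomination that fits, subtract, and repeat.
42 = 1×25 + 1×10 + 1×5 + 2×1
Count of 1: 2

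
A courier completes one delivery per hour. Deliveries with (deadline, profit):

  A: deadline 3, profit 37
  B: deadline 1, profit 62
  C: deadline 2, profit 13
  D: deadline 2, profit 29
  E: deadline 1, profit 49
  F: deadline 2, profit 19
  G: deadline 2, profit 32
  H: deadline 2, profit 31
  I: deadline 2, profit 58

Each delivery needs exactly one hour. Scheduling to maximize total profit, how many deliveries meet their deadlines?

3

Take jobs in profit order; each goes to the latest open slot no later than its deadline.
Profit order: B=62 I=58 E=49 A=37 G=32 H=31 D=29 F=19 C=13
Assign: B→slot 1, I→slot 2, E skipped, A→slot 3, G skipped, H skipped, D skipped, F skipped, C skipped.
Slots: [1:B] [2:I] [3:A]
3 of 9 scheduled.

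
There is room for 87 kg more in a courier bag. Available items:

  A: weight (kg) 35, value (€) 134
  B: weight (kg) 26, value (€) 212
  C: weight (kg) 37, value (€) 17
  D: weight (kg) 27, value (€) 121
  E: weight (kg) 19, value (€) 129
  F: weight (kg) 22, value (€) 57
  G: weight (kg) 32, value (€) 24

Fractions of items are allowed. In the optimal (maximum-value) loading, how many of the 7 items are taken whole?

3

Order: B (212/26=8.15) > E (129/19=6.79) > D (121/27=4.48) > A (134/35=3.83) > F (57/22=2.59) > G (24/32=0.75) > C (17/37=0.46)
Fill: take B (26 @ 212) → take E (19 @ 129) → take D (27 @ 121) → take 15/35 of A → 57.43; 87/87 used.
3 item(s) taken whole; one partial (take 15/35 of A).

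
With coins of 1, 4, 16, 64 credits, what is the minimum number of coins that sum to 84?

Use the largest denomination that fits, subtract, and repeat.
84 − 1×64→20 − 1×16→4 − 1×4→0
Total coins = 1 + 1 + 1 = 3

3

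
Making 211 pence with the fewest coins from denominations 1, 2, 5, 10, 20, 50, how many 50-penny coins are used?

211 − 4×50→11 − 1×10→1 − 1×1→0
Count of 50: 4

4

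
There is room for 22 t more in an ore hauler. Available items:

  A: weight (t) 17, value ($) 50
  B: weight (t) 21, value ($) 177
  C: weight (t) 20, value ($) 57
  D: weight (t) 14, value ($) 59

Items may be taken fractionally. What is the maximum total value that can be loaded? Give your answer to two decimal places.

181.21

Order: B (177/21=8.43) > D (59/14=4.21) > A (50/17=2.94) > C (57/20=2.85)
Fill: take B (21 @ 177) → take 1/14 of D → 4.21; 22/22 used.
Total value = 181.21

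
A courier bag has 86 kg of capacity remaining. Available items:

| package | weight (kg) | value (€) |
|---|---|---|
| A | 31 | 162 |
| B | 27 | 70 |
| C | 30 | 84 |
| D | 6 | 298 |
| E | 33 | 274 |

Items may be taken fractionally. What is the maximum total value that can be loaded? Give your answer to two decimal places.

Ratios (sorted): D 49.67, E 8.30, A 5.23, C 2.80, B 2.59
take D (6 @ 298); take E (33 @ 274); take A (31 @ 162); take 16/30 of C → 44.80. Capacity used 86/86.
Total value = 778.80

778.80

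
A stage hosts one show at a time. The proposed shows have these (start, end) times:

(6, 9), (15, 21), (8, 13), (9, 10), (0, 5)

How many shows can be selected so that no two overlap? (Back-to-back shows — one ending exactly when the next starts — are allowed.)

4

Sorted by end: (0,5)  (6,9)  (9,10)  (8,13)  (15,21)
take (0,5); take (6,9); take (9,10); skip (8,13); take (15,21).
Selected 4 shows.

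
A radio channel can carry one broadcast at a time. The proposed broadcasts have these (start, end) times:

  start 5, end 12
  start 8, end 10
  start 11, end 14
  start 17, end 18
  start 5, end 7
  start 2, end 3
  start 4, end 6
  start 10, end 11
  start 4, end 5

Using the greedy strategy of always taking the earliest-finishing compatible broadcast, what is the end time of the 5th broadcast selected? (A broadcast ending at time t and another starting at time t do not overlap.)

Order by finish time; keep every interval that doesn't clash with the previous kept one.
By end time: (2,3), (4,5), (4,6), (5,7), (8,10), (10,11), (5,12), (11,14), (17,18).
Pick (2,3); next start ≥ 3 → (4,5); next start ≥ 5 → (5,7); next start ≥ 7 → (8,10); next start ≥ 10 → (10,11); next start ≥ 11 → (11,14); next start ≥ 14 → (17,18).
Selected: (2,3) (4,5) (5,7) (8,10) (10,11) (11,14) (17,18)

11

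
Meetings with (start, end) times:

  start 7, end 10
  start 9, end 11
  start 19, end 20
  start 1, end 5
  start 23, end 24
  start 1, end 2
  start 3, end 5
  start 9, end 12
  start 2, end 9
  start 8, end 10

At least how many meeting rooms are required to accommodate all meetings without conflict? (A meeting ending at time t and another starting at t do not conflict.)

4

Count concurrent intervals with a sweep; the peak is the room count.
Events (time:±→running): 1:+→1 1:+→2 2:-→1 2:+→2 3:+→3 5:-→2 5:-→1 7:+→2 8:+→3 9:-→2 9:+→3 9:+→4 … peak 4.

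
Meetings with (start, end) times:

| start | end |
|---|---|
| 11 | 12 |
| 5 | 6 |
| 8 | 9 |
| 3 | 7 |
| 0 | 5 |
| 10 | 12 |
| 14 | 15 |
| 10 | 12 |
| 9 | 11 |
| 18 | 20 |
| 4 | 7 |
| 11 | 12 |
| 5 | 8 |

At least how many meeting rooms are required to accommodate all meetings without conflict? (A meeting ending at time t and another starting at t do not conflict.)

Events (time:±→running): 0:+→1 3:+→2 4:+→3 5:-→2 5:+→3 5:+→4 … peak 4.

4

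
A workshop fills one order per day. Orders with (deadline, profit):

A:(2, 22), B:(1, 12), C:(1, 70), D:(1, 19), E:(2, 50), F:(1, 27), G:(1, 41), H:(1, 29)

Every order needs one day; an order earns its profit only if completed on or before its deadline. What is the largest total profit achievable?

120

Sort by profit descending; place each in the latest free slot ≤ its deadline.
Profit order: C=70 E=50 G=41 H=29 F=27 A=22 D=19 B=12
Assign: C→slot 1, E→slot 2, G skipped, H skipped, F skipped, A skipped, D skipped, B skipped.
Slots: [1:C] [2:E]
Profit = 70 + 50 = 120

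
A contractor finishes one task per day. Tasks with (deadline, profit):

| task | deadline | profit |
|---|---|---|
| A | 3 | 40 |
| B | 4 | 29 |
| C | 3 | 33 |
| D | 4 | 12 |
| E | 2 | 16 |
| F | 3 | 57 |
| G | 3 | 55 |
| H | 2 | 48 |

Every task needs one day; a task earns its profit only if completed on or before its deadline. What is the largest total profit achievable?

Sort by profit descending; place each in the latest free slot ≤ its deadline.
Profit order: F=57 G=55 H=48 A=40 C=33 B=29 E=16 D=12
Assign: F→slot 3, G→slot 2, H→slot 1, A skipped, C skipped, B→slot 4, E skipped, D skipped.
Slots: [1:H] [2:G] [3:F] [4:B]
Profit = 48 + 55 + 57 + 29 = 189

189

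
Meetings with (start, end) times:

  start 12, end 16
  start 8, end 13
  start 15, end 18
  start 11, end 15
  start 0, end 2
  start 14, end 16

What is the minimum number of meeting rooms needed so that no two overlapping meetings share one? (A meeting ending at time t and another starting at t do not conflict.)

Count concurrent intervals with a sweep; the peak is the room count.
Events (time:±→running): 0:+→1 2:-→0 8:+→1 11:+→2 12:+→3 … peak 3.

3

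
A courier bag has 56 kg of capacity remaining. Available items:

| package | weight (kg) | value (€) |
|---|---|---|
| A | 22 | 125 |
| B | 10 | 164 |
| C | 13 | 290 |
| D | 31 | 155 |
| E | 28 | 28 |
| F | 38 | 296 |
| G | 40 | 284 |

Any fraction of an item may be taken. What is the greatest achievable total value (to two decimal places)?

Sort by value per unit weight and fill in that order.
Ratios (sorted): C 22.31, B 16.40, F 7.79, G 7.10, A 5.68, D 5.00, E 1.00
take C (13 @ 290); take B (10 @ 164); take 33/38 of F → 257.05. Capacity used 56/56.
Total value = 711.05

711.05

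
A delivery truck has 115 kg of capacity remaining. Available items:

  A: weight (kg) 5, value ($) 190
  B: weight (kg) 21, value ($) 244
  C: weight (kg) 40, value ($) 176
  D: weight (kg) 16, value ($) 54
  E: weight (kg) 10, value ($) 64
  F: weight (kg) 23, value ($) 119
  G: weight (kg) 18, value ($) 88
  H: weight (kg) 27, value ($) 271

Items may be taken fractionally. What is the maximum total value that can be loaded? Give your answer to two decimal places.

1024.40

Greedy by value/weight ratio, highest first.
Ratios (sorted): A 38.00, B 11.62, H 10.04, E 6.40, F 5.17, G 4.89, C 4.40, D 3.38
take A (5 @ 190); take B (21 @ 244); take H (27 @ 271); take E (10 @ 64); take F (23 @ 119); take G (18 @ 88); take 11/40 of C → 48.40. Capacity used 115/115.
Total value = 1024.40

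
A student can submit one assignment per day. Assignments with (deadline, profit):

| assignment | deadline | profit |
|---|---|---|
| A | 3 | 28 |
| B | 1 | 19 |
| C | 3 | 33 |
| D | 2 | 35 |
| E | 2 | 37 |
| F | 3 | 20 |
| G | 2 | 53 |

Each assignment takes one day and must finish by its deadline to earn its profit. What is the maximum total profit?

123

Sort by profit descending; place each in the latest free slot ≤ its deadline.
By profit: G(d2,53), E(d2,37), D(d2,35), C(d3,33), A(d3,28), F(d3,20), B(d1,19)
G→slot 2; E→slot 1; D skipped; C→slot 3; A skipped; F skipped; B skipped.
Profit = 37 + 53 + 33 = 123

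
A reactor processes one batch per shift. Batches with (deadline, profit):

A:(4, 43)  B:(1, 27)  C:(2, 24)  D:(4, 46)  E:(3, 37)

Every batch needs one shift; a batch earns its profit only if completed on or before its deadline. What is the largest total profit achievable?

153

Sort by profit descending; place each in the latest free slot ≤ its deadline.
Profit order: D=46 A=43 E=37 B=27 C=24
Assign: D→slot 4, A→slot 3, E→slot 2, B→slot 1, C skipped.
Slots: [1:B] [2:E] [3:A] [4:D]
Profit = 27 + 37 + 43 + 46 = 153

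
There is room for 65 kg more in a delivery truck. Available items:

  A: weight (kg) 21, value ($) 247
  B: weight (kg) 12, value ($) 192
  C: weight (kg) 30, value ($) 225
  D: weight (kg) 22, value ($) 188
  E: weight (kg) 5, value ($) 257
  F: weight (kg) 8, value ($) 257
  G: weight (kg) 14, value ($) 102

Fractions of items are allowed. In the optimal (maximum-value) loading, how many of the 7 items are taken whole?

4

Ratios (sorted): E 51.40, F 32.12, B 16.00, A 11.76, D 8.55, C 7.50, G 7.29
take E (5 @ 257); take F (8 @ 257); take B (12 @ 192); take A (21 @ 247); take 19/22 of D → 162.36. Capacity used 65/65.
4 item(s) taken whole; one partial (take 19/22 of D).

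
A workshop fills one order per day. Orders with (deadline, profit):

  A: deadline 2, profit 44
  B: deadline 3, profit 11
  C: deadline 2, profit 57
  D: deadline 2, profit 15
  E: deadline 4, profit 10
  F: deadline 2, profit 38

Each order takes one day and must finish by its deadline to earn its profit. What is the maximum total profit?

By profit: C(d2,57), A(d2,44), F(d2,38), D(d2,15), B(d3,11), E(d4,10)
C→slot 2; A→slot 1; F skipped; D skipped; B→slot 3; E→slot 4.
Profit = 44 + 57 + 11 + 10 = 122

122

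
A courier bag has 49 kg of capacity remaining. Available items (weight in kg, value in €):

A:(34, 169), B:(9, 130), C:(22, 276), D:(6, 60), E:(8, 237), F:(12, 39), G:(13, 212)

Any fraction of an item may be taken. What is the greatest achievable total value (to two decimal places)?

Greedy by value/weight ratio, highest first.
Order: E (237/8=29.62) > G (212/13=16.31) > B (130/9=14.44) > C (276/22=12.55) > D (60/6=10.00) > A (169/34=4.97) > F (39/12=3.25)
Fill: take E (8 @ 237) → take G (13 @ 212) → take B (9 @ 130) → take 19/22 of C → 238.36; 49/49 used.
Total value = 817.36

817.36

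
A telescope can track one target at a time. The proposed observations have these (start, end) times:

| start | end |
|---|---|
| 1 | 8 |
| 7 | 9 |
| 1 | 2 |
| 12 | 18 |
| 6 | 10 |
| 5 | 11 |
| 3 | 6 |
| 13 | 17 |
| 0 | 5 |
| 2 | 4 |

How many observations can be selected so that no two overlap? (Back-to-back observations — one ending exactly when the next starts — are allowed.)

4

Greedy by earliest finish: after sorting by end time, pick each interval compatible with the last pick.
By end time: (1,2), (2,4), (0,5), (3,6), (1,8), (7,9), (6,10), (5,11), (13,17), (12,18).
Pick (1,2); next start ≥ 2 → (2,4); next start ≥ 4 → (7,9); next start ≥ 9 → (13,17).
Selected 4 observations.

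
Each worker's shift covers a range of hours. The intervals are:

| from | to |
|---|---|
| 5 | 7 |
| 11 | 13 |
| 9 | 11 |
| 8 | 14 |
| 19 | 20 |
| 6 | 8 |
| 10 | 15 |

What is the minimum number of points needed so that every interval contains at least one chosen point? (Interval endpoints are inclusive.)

By right end: [5,7]  [6,8]  [9,11]  [11,13]  [8,14]  [10,15]  [19,20]
[5,7] uncovered → point at 7; [9,11] uncovered → point at 11; [19,20] uncovered → point at 20.
Points: 7, 11, 20 (3 total).

3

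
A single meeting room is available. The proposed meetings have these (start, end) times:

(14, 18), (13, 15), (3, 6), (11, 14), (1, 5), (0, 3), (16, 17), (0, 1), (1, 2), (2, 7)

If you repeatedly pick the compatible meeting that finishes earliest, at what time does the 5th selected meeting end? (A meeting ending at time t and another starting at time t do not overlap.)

Sort by end time and greedily take each interval whose start is ≥ the last chosen end.
Sorted by end: (0,1)  (1,2)  (0,3)  (1,5)  (3,6)  (2,7)  (11,14)  (13,15)  (16,17)  (14,18)
take (0,1); take (1,2); skip (0,3); take (3,6); take (11,14); skip (13,15); take (16,17).
Selected: (0,1) (1,2) (3,6) (11,14) (16,17)

17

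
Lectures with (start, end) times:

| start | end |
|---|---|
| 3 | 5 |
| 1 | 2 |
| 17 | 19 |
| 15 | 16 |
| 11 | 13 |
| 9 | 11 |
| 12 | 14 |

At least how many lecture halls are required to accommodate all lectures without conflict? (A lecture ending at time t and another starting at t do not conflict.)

Count concurrent intervals with a sweep; the peak is the room count.
starts: [1, 3, 9, 11, 12, 15, 17]
ends:   [2, 5, 11, 13, 14, 16, 19]
s1→1 e2→0 s3→1 e5→0 s9→1 e11→0 s11→1 s12→2  — peak 2.

2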